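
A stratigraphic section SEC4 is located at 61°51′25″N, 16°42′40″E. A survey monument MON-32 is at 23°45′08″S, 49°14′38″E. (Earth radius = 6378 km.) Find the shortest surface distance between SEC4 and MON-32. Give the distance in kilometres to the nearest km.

9962 km

SEC4: φ = +61.85694°, λ = +16.71111°
MON-32: φ = -23.75222°, λ = +49.24389°
Δφ = -85.6092°,  Δλ = 32.5328°
a = sin²(Δφ/2) + cos φ₁ cos φ₂ sin²(Δλ/2) = 0.495592
c = 2·arcsin(√a) = 1.561981 rad = 89.4949°
d = R·c = 6378 × 1.561981 = 9962.3 km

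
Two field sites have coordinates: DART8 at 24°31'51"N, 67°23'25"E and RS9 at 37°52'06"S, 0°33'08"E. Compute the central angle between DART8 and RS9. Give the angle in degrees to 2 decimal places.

DART8: φ = +24.53083°, λ = +67.39028°
RS9: φ = -37.86833°, λ = +0.55222°
Δφ = -62.3992°,  Δλ = -66.8381°
a = sin²(Δφ/2) + cos φ₁ cos φ₂ sin²(Δλ/2) = 0.486191
c = 2·arcsin(√a) = 1.543174 rad = 88.4174°

88.42°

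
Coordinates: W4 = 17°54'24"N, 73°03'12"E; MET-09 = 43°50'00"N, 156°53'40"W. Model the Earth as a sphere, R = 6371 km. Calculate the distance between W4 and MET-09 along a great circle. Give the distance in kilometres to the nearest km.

W4: φ = +17.90667°, λ = +73.05333°
MET-09: φ = +43.83333°, λ = -156.89444°
Δφ = 25.9267°,  Δλ = 130.0522°
a = sin²(Δφ/2) + cos φ₁ cos φ₂ sin²(Δλ/2) = 0.614378
c = 2·arcsin(√a) = 1.801597 rad = 103.2239°
d = R·c = 6371 × 1.801597 = 11478.0 km

11478 km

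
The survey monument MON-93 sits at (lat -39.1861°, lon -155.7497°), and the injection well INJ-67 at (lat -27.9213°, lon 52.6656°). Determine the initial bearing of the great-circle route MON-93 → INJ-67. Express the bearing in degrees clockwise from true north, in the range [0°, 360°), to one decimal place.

Δλ = -151.5847°
y = sin Δλ · cos φ₂ = -0.420465
x = cos φ₁ sin φ₂ − sin φ₁ cos φ₂ cos Δλ = -0.853974
θ = atan2(y, x) = -153.7861° → 206.2139° (mod 360°)

206.2°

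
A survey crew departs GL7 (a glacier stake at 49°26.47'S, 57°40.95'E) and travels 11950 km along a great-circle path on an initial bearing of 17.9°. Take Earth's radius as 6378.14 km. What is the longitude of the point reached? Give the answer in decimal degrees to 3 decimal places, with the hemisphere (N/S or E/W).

GL7: φ = -49.44117°, λ = +57.68250°
δ = d/R = 11950/6378.14 = 1.873587 rad
φ₂ = arcsin(sin φ₁ cos δ + cos φ₁ sin δ cos θ)
   = arcsin(-0.75974·-0.29819 + 0.65023·0.95451·0.95159) = 54.80033°
λ₂ = λ₁ + atan2(sin θ sin δ cos φ₁, cos δ − sin φ₁ sin φ₂) = 88.27660°

88.277°E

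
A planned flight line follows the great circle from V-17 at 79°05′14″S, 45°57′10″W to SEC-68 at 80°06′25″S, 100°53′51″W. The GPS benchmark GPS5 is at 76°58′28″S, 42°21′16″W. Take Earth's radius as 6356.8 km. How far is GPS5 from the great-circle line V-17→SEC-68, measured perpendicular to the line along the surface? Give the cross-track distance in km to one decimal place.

V-17: φ = -79.08722°, λ = -45.95278°
SEC-68: φ = -80.10694°, λ = -100.89750°
GPS5: φ = -76.97444°, λ = -42.35444°
δ₁₃ = central angle V-17→GPS5 = 0.039090 rad  (haversine)
θ₁₃ = bearing V-17→GPS5 = 21.221°,  θ₁₂ = bearing V-17→SEC-68 = 237.499°
dₓₜ = R·arcsin(sin δ₁₃ · sin(θ₁₃ − θ₁₂)) = 6356.8·arcsin(0.03908·sin(-216.279°)) = 147.009 km
|dₓₜ| = 147.009 km

147.0 km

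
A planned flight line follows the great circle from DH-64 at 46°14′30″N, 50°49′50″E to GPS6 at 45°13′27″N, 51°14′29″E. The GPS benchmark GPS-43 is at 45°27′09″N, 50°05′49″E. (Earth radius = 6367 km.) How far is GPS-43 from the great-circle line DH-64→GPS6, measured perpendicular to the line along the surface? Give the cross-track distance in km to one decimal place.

DH-64: φ = +46.24167°, λ = +50.83056°
GPS6: φ = +45.22417°, λ = +51.24139°
GPS-43: φ = +45.45250°, λ = +50.09694°
δ₁₃ = central angle DH-64→GPS-43 = 0.016409 rad  (haversine)
θ₁₃ = bearing DH-64→GPS-43 = 213.188°,  θ₁₂ = bearing DH-64→GPS6 = 164.113°
dₓₜ = R·arcsin(sin δ₁₃ · sin(θ₁₃ − θ₁₂)) = 6367·arcsin(0.01641·sin(49.075°)) = 78.937 km
|dₓₜ| = 78.937 km

78.9 km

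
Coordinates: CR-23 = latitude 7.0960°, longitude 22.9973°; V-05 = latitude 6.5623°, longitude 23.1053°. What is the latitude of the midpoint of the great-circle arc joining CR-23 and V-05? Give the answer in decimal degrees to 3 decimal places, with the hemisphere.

Bx = cos φ₂ cos Δλ = 0.993446,  By = cos φ₂ sin Δλ = 0.001873
φₘ = atan2(sin φ₁ + sin φ₂, √((cos φ₁ + Bx)² + By²)) = 6.82915°
λₘ = λ₁ + atan2(By, cos φ₁ + Bx) = 23.05133°

6.829°N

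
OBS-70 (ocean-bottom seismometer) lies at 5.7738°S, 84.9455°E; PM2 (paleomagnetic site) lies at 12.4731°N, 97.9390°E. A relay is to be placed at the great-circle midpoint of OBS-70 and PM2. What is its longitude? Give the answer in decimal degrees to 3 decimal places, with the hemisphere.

91.381°E

Bx = cos φ₂ cos Δλ = 0.951397,  By = cos φ₂ sin Δλ = 0.219534
φₘ = atan2(sin φ₁ + sin φ₂, √((cos φ₁ + Bx)² + By²)) = 3.37125°
λₘ = λ₁ + atan2(By, cos φ₁ + Bx) = 91.38092°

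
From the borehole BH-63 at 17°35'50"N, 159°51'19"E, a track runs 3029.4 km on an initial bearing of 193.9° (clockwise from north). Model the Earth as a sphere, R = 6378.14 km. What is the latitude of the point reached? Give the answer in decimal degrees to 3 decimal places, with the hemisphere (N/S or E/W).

BH-63: φ = +17.59722°, λ = +159.85528°
δ = d/R = 3029.4/6378.14 = 0.474966 rad
φ₂ = arcsin(sin φ₁ cos δ + cos φ₁ sin δ cos θ)
   = arcsin(0.30232·0.88931 + 0.95321·0.45731·-0.97072) = -8.87532°
λ₂ = λ₁ + atan2(sin θ sin δ cos φ₁, cos δ − sin φ₁ sin φ₂) = 153.47138°

8.875°S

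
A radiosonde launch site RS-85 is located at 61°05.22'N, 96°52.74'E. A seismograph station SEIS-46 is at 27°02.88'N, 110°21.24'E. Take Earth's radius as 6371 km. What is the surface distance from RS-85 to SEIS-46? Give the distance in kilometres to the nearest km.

RS-85: φ = +61.08700°, λ = +96.87900°
SEIS-46: φ = +27.04800°, λ = +110.35400°
Δφ = -34.0390°,  Δλ = 13.4750°
a = sin²(Δφ/2) + cos φ₁ cos φ₂ sin²(Δλ/2) = 0.091598
c = 2·arcsin(√a) = 0.614949 rad = 35.2340°
d = R·c = 6371 × 0.614949 = 3917.8 km

3918 km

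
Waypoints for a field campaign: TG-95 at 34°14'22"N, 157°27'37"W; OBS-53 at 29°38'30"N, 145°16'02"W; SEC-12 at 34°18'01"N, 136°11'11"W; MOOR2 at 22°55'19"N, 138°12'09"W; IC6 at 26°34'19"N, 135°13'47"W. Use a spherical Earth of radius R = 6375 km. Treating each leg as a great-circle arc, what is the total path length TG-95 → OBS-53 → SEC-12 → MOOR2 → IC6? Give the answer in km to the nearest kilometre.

TG-95: φ = +34.23944°, λ = -157.46028°
OBS-53: φ = +29.64167°, λ = -145.26722°
SEC-12: φ = +34.30028°, λ = -136.18639°
MOOR2: φ = +22.92194°, λ = -138.20250°
IC6: φ = +26.57194°, λ = -135.22972°
TG-95→OBS-53: c = 0.197432 rad, d = 1258.63 km
OBS-53→SEC-12: c = 0.157021 rad, d = 1001.01 km
SEC-12→MOOR2: c = 0.200963 rad, d = 1281.14 km
MOOR2→IC6: c = 0.079229 rad, d = 505.09 km
Total = 1258.63 + 1001.01 + 1281.14 + 505.09 = 4045.86 km

4046 km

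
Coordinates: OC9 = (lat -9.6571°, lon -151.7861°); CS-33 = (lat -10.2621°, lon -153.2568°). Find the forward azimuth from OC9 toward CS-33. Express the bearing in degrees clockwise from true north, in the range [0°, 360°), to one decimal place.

247.2°

Δλ = -1.4707°
y = sin Δλ · cos φ₂ = -0.025255
x = cos φ₁ sin φ₂ − sin φ₁ cos φ₂ cos Δλ = -0.010613
θ = atan2(y, x) = -112.7945° → 247.2055° (mod 360°)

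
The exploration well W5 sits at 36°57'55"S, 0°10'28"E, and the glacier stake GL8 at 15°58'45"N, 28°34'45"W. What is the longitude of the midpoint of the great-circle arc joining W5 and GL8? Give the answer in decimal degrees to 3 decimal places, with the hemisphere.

15.557°W

W5: φ = -36.96528°, λ = +0.17444°
GL8: φ = +15.97917°, λ = -28.57917°
Bx = cos φ₂ cos Δλ = 0.842823,  By = cos φ₂ sin Δλ = -0.462457
φₘ = atan2(sin φ₁ + sin φ₂, √((cos φ₁ + Bx)² + By²)) = -10.82144°
λₘ = λ₁ + atan2(By, cos φ₁ + Bx) = -15.55666°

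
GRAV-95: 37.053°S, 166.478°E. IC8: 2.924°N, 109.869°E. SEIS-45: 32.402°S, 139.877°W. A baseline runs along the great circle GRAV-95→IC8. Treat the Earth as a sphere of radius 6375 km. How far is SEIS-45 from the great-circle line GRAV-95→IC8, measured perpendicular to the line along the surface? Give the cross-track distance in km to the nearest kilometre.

1036 km

δ₁₃ = central angle GRAV-95→SEIS-45 = 0.763650 rad  (haversine)
θ₁₃ = bearing GRAV-95→SEIS-45 = 100.504°,  θ₁₂ = bearing GRAV-95→IC8 = 294.037°
dₓₜ = R·arcsin(sin δ₁₃ · sin(θ₁₃ − θ₁₂)) = 6375·arcsin(0.69156·sin(-193.532°)) = 1036.168 km
|dₓₜ| = 1036.168 km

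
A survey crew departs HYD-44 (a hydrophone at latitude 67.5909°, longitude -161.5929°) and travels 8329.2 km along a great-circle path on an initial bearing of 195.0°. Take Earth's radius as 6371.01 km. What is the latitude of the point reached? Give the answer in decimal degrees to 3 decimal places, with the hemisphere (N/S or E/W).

6.591°S

δ = d/R = 8329.2/6371.01 = 1.307359 rad
φ₂ = arcsin(sin φ₁ cos δ + cos φ₁ sin δ cos θ)
   = arcsin(0.92449·0.26040 + 0.38122·0.96550·-0.96593) = -6.59137°
λ₂ = λ₁ + atan2(sin θ sin δ cos φ₁, cos δ − sin φ₁ sin φ₂) = -176.16231°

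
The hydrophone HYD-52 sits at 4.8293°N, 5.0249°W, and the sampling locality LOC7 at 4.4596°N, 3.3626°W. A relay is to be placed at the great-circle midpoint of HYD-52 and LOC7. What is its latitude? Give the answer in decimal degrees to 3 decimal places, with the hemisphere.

4.645°N

Bx = cos φ₂ cos Δλ = 0.996553,  By = cos φ₂ sin Δλ = 0.028921
φₘ = atan2(sin φ₁ + sin φ₂, √((cos φ₁ + Bx)² + By²)) = 4.64494°
λₘ = λ₁ + atan2(By, cos φ₁ + Bx) = -4.19353°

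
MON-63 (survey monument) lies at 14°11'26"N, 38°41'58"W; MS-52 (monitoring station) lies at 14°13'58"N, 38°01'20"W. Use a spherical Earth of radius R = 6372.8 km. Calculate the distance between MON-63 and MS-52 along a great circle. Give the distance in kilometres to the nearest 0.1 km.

MON-63: φ = +14.19056°, λ = -38.69944°
MS-52: φ = +14.23278°, λ = -38.02222°
Δφ = 0.0422°,  Δλ = 0.6772°
a = sin²(Δφ/2) + cos φ₁ cos φ₂ sin²(Δλ/2) = 0.000033
c = 2·arcsin(√a) = 0.011482 rad = 0.6579°
d = R·c = 6372.8 × 0.011482 = 73.2 km

73.2 km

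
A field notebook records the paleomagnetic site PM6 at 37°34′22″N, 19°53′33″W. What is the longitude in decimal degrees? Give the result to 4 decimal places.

19° + 53′/60 + 33″/3600 = 19 + 0.88333 + 0.00917 = 19.8925°

19.8925°W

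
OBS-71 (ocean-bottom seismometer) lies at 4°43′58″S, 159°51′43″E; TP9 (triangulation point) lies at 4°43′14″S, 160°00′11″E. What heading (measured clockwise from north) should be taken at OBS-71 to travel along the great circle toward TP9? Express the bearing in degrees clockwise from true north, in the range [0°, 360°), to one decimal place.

85.0°

OBS-71: φ = -4.73278°, λ = +159.86194°
TP9: φ = -4.72056°, λ = +160.00306°
Δλ = 0.1411°
y = sin Δλ · cos φ₂ = 0.002454
x = cos φ₁ sin φ₂ − sin φ₁ cos φ₂ cos Δλ = 0.000213
θ = atan2(y, x) = 85.0387° → 85.0387° (mod 360°)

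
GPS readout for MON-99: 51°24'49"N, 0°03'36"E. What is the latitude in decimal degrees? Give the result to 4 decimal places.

51° + 24′/60 + 49″/3600 = 51 + 0.40000 + 0.01361 = 51.4136°

51.4136°N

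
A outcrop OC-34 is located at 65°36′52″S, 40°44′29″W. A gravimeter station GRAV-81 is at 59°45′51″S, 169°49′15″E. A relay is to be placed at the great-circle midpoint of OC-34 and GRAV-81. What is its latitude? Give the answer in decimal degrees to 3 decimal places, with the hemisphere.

OC-34: φ = -65.61444°, λ = -40.74139°
GRAV-81: φ = -59.76417°, λ = +169.82083°
Bx = cos φ₂ cos Δλ = -0.433604,  By = cos φ₂ sin Δλ = -0.256047
φₘ = atan2(sin φ₁ + sin φ₂, √((cos φ₁ + Bx)² + By²)) = -81.76395°
λₘ = λ₁ + atan2(By, cos φ₁ + Bx) = -135.36998°

81.764°S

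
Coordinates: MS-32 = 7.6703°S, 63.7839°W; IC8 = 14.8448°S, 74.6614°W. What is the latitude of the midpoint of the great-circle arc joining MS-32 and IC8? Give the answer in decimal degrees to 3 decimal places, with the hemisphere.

Bx = cos φ₂ cos Δλ = 0.949256,  By = cos φ₂ sin Δλ = -0.182411
φₘ = atan2(sin φ₁ + sin φ₂, √((cos φ₁ + Bx)² + By²)) = -11.30714°
λₘ = λ₁ + atan2(By, cos φ₁ + Bx) = -69.15458°

11.307°S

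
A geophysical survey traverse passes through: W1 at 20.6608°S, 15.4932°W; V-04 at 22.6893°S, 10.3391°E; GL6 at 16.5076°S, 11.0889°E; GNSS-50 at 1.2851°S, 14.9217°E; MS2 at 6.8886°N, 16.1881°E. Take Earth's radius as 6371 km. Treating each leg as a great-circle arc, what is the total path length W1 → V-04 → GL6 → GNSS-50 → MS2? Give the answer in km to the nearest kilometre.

6031 km

W1→V-04: c = 0.419950 rad, d = 2675.50 km
V-04→GL6: c = 0.108592 rad, d = 691.84 km
GL6→GNSS-50: c = 0.273729 rad, d = 1743.93 km
GNSS-50→MS2: c = 0.144353 rad, d = 919.67 km
Total = 2675.50 + 691.84 + 1743.93 + 919.67 = 6030.94 km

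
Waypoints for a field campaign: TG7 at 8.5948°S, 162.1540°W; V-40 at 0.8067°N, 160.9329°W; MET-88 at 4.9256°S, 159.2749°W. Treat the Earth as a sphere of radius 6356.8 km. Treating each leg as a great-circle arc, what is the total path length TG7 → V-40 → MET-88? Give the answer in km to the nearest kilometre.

TG7→V-40: c = 0.165456 rad, d = 1051.77 km
V-40→MET-88: c = 0.104140 rad, d = 662.00 km
Total = 1051.77 + 662.00 = 1713.77 km

1714 km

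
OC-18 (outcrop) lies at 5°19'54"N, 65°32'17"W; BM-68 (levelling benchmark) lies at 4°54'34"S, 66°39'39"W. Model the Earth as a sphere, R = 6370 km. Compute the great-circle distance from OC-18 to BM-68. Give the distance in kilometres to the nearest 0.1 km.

1145.4 km

OC-18: φ = +5.33167°, λ = -65.53806°
BM-68: φ = -4.90944°, λ = -66.66083°
Δφ = -10.2411°,  Δλ = -1.1228°
a = sin²(Δφ/2) + cos φ₁ cos φ₂ sin²(Δλ/2) = 0.008061
c = 2·arcsin(√a) = 0.179809 rad = 10.3023°
d = R·c = 6370 × 0.179809 = 1145.4 km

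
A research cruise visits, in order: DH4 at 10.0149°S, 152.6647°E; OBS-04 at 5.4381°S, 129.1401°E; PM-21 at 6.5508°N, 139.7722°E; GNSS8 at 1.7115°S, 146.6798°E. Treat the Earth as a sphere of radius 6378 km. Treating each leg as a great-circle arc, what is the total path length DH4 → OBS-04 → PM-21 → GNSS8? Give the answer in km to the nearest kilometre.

DH4→OBS-04: c = 0.414458 rad, d = 2643.41 km
OBS-04→PM-21: c = 0.279444 rad, d = 1782.30 km
PM-21→GNSS8: c = 0.187826 rad, d = 1197.95 km
Total = 2643.41 + 1782.30 + 1197.95 = 5623.66 km

5624 km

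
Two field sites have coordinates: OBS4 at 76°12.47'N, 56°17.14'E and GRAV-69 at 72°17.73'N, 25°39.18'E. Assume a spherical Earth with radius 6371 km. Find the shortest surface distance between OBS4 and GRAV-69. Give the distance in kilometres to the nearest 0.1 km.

OBS4: φ = +76.20783°, λ = +56.28567°
GRAV-69: φ = +72.29550°, λ = +25.65300°
Δφ = -3.9123°,  Δλ = -30.6327°
a = sin²(Δφ/2) + cos φ₁ cos φ₂ sin²(Δλ/2) = 0.006224
c = 2·arcsin(√a) = 0.157946 rad = 9.0496°
d = R·c = 6371 × 0.157946 = 1006.3 km

1006.3 km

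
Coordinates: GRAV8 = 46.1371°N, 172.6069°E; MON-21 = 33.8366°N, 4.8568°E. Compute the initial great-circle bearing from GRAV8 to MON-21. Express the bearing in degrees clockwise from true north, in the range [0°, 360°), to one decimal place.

349.7°

Δλ = -167.7501°
y = sin Δλ · cos φ₂ = -0.176239
x = cos φ₁ sin φ₂ − sin φ₁ cos φ₂ cos Δλ = 0.971092
θ = atan2(y, x) = -10.2864° → 349.7136° (mod 360°)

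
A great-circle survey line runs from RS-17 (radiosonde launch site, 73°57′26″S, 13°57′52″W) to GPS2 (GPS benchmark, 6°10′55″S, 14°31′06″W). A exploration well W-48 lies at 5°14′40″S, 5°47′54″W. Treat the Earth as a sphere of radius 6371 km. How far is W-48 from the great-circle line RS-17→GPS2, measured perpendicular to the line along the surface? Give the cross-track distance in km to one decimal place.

RS-17: φ = -73.95722°, λ = -13.96444°
GPS2: φ = -6.18194°, λ = -14.51833°
W-48: φ = -5.24444°, λ = -5.79833°
δ₁₃ = central angle RS-17→W-48 = 1.202257 rad  (haversine)
θ₁₃ = bearing RS-17→W-48 = 8.721°,  θ₁₂ = bearing RS-17→GPS2 = 359.405°
dₓₜ = R·arcsin(sin δ₁₃ · sin(θ₁₃ − θ₁₂)) = 6371·arcsin(0.93285·sin(-350.684°)) = 965.807 km
|dₓₜ| = 965.807 km

965.8 km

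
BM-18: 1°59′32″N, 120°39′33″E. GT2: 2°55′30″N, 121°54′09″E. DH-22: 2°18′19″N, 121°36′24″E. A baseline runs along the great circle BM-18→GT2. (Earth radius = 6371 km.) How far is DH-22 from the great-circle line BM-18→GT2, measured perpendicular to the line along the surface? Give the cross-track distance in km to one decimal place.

35.4 km

BM-18: φ = +1.99222°, λ = +120.65917°
GT2: φ = +2.92500°, λ = +121.90250°
DH-22: φ = +2.30528°, λ = +121.60667°
δ₁₃ = central angle BM-18→DH-22 = 0.017405 rad  (haversine)
θ₁₃ = bearing BM-18→DH-22 = 71.687°,  θ₁₂ = bearing BM-18→GT2 = 53.071°
dₓₜ = R·arcsin(sin δ₁₃ · sin(θ₁₃ − θ₁₂)) = 6371·arcsin(0.01740·sin(18.616°)) = 35.396 km
|dₓₜ| = 35.396 km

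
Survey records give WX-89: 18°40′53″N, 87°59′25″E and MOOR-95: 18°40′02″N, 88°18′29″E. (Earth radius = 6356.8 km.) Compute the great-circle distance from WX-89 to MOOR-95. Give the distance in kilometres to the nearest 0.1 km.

WX-89: φ = +18.68139°, λ = +87.99028°
MOOR-95: φ = +18.66722°, λ = +88.30806°
Δφ = -0.0142°,  Δλ = 0.3178°
a = sin²(Δφ/2) + cos φ₁ cos φ₂ sin²(Δλ/2) = 0.000007
c = 2·arcsin(√a) = 0.005260 rad = 0.3014°
d = R·c = 6356.8 × 0.005260 = 33.4 km

33.4 km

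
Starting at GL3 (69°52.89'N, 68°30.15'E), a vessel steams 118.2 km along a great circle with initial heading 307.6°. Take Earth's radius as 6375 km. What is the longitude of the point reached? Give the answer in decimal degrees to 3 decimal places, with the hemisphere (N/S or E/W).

65.979°E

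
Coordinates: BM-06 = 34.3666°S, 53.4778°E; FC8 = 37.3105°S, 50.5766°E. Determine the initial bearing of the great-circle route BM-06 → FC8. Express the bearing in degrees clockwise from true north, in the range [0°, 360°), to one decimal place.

Δλ = -2.9012°
y = sin Δλ · cos φ₂ = -0.040256
x = cos φ₁ sin φ₂ − sin φ₁ cos φ₂ cos Δλ = -0.051934
θ = atan2(y, x) = -142.2189° → 217.7811° (mod 360°)

217.8°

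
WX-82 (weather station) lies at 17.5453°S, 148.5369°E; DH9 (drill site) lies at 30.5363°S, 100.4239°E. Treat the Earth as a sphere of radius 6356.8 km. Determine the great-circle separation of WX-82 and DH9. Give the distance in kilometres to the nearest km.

5043 km

Δφ = -12.9910°,  Δλ = -48.1130°
a = sin²(Δφ/2) + cos φ₁ cos φ₂ sin²(Δλ/2) = 0.149261
c = 2·arcsin(√a) = 0.793327 rad = 45.4543°
d = R·c = 6356.8 × 0.793327 = 5043.0 km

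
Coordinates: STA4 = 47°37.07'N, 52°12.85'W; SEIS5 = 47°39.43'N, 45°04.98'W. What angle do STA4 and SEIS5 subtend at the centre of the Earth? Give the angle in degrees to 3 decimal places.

4.804°

STA4: φ = +47.61783°, λ = -52.21417°
SEIS5: φ = +47.65717°, λ = -45.08300°
Δφ = 0.0393°,  Δλ = 7.1312°
a = sin²(Δφ/2) + cos φ₁ cos φ₂ sin²(Δλ/2) = 0.001756
c = 2·arcsin(√a) = 0.083838 rad = 4.8036°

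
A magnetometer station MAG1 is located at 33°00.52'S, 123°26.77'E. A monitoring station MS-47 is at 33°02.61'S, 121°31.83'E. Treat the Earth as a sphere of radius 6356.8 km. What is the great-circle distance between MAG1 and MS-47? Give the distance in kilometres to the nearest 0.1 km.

178.2 km

MAG1: φ = -33.00867°, λ = +123.44617°
MS-47: φ = -33.04350°, λ = +121.53050°
Δφ = -0.0348°,  Δλ = -1.9157°
a = sin²(Δφ/2) + cos φ₁ cos φ₂ sin²(Δλ/2) = 0.000197
c = 2·arcsin(√a) = 0.028039 rad = 1.6065°
d = R·c = 6356.8 × 0.028039 = 178.2 km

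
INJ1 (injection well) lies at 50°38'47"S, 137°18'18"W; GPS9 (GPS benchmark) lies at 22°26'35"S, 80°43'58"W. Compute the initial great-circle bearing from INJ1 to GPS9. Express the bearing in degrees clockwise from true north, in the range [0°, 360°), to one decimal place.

78.9°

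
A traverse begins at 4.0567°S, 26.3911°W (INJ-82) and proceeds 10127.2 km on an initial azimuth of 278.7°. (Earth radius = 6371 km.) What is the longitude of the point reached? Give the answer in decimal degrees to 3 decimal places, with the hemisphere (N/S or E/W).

δ = d/R = 10127.2/6371 = 1.589578 rad
φ₂ = arcsin(sin φ₁ cos δ + cos φ₁ sin δ cos θ)
   = arcsin(-0.07074·-0.01878 + 0.99749·0.99982·0.15126) = 8.75350°
λ₂ = λ₁ + atan2(sin θ sin δ cos φ₁, cos δ − sin φ₁ sin φ₂) = -116.85687°

116.857°W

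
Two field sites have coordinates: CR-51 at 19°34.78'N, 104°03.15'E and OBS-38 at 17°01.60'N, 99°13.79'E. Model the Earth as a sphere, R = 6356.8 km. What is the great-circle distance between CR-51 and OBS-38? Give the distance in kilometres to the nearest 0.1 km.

581.6 km

CR-51: φ = +19.57967°, λ = +104.05250°
OBS-38: φ = +17.02667°, λ = +99.22983°
Δφ = -2.5530°,  Δλ = -4.8227°
a = sin²(Δφ/2) + cos φ₁ cos φ₂ sin²(Δλ/2) = 0.002091
c = 2·arcsin(√a) = 0.091486 rad = 5.2418°
d = R·c = 6356.8 × 0.091486 = 581.6 km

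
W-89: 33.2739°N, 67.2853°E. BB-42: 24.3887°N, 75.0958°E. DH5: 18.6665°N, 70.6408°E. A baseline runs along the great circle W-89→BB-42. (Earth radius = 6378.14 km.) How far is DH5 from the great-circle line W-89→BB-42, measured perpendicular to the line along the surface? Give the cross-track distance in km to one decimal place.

δ₁₃ = central angle W-89→DH5 = 0.260277 rad  (haversine)
θ₁₃ = bearing W-89→DH5 = 167.557°,  θ₁₂ = bearing W-89→BB-42 = 140.439°
dₓₜ = R·arcsin(sin δ₁₃ · sin(θ₁₃ − θ₁₂)) = 6378.14·arcsin(0.25735·sin(27.118°)) = 749.912 km
|dₓₜ| = 749.912 km

749.9 km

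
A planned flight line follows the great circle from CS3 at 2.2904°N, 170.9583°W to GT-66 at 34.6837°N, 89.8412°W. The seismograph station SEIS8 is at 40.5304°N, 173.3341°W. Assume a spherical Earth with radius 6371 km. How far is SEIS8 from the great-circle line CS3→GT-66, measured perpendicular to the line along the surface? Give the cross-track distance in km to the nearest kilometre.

3533 km

δ₁₃ = central angle CS3→SEIS8 = 0.668468 rad  (haversine)
θ₁₃ = bearing CS3→SEIS8 = 357.086°,  θ₁₂ = bearing CS3→GT-66 = 55.255°
dₓₜ = R·arcsin(sin δ₁₃ · sin(θ₁₃ − θ₁₂)) = 6371·arcsin(0.61978·sin(301.832°)) = -3533.111 km
|dₓₜ| = 3533.111 km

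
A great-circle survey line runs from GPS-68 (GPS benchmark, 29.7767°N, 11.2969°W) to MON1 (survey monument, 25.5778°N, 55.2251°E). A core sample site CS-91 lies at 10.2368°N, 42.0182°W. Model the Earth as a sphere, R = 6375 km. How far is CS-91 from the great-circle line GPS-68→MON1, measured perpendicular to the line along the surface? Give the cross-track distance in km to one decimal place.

912.5 km

δ₁₃ = central angle GPS-68→CS-91 = 0.604935 rad  (haversine)
θ₁₃ = bearing GPS-68→CS-91 = 242.127°,  θ₁₂ = bearing GPS-68→MON1 = 76.654°
dₓₜ = R·arcsin(sin δ₁₃ · sin(θ₁₃ − θ₁₂)) = 6375·arcsin(0.56871·sin(165.473°)) = 912.530 km
|dₓₜ| = 912.530 km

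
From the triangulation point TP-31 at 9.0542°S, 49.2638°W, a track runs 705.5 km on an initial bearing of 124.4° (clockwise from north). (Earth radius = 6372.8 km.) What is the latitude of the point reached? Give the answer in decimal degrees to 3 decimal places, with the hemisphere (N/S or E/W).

12.594°S

δ = d/R = 705.5/6372.8 = 0.110705 rad
φ₂ = arcsin(sin φ₁ cos δ + cos φ₁ sin δ cos θ)
   = arcsin(-0.15737·0.99388 + 0.98754·0.11048·-0.56497) = -12.59421°
λ₂ = λ₁ + atan2(sin θ sin δ cos φ₁, cos δ − sin φ₁ sin φ₂) = -43.90427°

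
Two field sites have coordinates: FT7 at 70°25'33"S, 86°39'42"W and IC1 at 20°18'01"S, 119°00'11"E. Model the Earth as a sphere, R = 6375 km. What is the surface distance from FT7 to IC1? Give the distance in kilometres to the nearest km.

9735 km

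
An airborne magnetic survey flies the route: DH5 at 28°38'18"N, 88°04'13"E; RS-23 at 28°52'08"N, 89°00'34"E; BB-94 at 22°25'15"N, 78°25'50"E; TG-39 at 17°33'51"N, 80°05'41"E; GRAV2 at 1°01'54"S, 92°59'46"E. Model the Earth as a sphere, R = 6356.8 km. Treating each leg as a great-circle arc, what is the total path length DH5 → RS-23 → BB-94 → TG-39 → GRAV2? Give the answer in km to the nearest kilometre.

4436 km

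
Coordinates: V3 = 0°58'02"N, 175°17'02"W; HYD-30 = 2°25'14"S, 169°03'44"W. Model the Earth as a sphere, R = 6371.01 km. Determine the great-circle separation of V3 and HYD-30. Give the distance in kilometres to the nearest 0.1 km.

V3: φ = +0.96722°, λ = -175.28389°
HYD-30: φ = -2.42056°, λ = -169.06222°
Δφ = -3.3878°,  Δλ = 6.2217°
a = sin²(Δφ/2) + cos φ₁ cos φ₂ sin²(Δλ/2) = 0.003816
c = 2·arcsin(√a) = 0.123621 rad = 7.0830°
d = R·c = 6371.01 × 0.123621 = 787.6 km

787.6 km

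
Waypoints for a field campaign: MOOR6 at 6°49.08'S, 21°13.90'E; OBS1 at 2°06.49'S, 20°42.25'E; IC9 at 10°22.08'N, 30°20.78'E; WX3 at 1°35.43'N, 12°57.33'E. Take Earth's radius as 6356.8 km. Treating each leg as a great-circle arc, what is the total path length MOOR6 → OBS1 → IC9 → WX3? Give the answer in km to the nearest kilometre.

4422 km

MOOR6: φ = -6.81800°, λ = +21.23167°
OBS1: φ = -2.10817°, λ = +20.70417°
IC9: φ = +10.36800°, λ = +30.34633°
WX3: φ = +1.59050°, λ = +12.95550°
MOOR6→OBS1: c = 0.082713 rad, d = 525.79 km
OBS1→IC9: c = 0.274728 rad, d = 1746.39 km
IC9→WX3: c = 0.338240 rad, d = 2150.12 km
Total = 525.79 + 1746.39 + 2150.12 = 4422.30 km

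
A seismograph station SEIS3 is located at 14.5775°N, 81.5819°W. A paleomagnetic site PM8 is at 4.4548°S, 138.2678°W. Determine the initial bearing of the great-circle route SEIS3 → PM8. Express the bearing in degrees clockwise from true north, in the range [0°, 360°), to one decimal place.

255.7°

Δλ = -56.6859°
y = sin Δλ · cos φ₂ = -0.833148
x = cos φ₁ sin φ₂ − sin φ₁ cos φ₂ cos Δλ = -0.212990
θ = atan2(y, x) = -104.3402° → 255.6598° (mod 360°)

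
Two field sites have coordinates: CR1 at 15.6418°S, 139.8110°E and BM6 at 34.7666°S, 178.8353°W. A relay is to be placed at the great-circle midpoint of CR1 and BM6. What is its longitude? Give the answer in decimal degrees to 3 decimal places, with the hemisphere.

158.774°E

Bx = cos φ₂ cos Δλ = 0.616641,  By = cos φ₂ sin Δλ = 0.542758
φₘ = atan2(sin φ₁ + sin φ₂, √((cos φ₁ + Bx)² + By²)) = -26.69473°
λₘ = λ₁ + atan2(By, cos φ₁ + Bx) = 158.77386°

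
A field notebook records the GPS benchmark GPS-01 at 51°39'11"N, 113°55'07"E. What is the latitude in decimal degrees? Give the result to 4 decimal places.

51.6531°N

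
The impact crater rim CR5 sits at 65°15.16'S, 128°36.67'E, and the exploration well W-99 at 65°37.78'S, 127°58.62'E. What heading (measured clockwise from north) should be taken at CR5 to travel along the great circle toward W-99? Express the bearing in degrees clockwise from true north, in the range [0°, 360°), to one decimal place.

214.7°

CR5: φ = -65.25267°, λ = +128.61117°
W-99: φ = -65.62967°, λ = +127.97700°
Δλ = -0.6342°
y = sin Δλ · cos φ₂ = -0.004567
x = cos φ₁ sin φ₂ − sin φ₁ cos φ₂ cos Δλ = -0.006603
θ = atan2(y, x) = -145.3290° → 214.6710° (mod 360°)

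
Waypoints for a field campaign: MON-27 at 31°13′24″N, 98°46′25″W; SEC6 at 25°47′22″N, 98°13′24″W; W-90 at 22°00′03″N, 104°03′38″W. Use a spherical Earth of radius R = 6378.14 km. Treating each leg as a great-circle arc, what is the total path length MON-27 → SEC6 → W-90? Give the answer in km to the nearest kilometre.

MON-27: φ = +31.22333°, λ = -98.77361°
SEC6: φ = +25.78944°, λ = -98.22333°
W-90: φ = +22.00083°, λ = -104.06056°
MON-27→SEC6: c = 0.095214 rad, d = 607.29 km
SEC6→W-90: c = 0.114203 rad, d = 728.40 km
Total = 607.29 + 728.40 = 1335.69 km

1336 km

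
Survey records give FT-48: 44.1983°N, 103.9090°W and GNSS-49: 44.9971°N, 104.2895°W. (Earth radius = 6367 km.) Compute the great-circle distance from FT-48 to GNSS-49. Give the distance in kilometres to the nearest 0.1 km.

Δφ = 0.7988°,  Δλ = -0.3805°
a = sin²(Δφ/2) + cos φ₁ cos φ₂ sin²(Δλ/2) = 0.000054
c = 2·arcsin(√a) = 0.014722 rad = 0.8435°
d = R·c = 6367 × 0.014722 = 93.7 km

93.7 km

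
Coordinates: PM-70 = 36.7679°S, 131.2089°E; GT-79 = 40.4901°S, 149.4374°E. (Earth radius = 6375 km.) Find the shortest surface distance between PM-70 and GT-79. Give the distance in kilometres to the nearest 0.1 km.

Δφ = -3.7222°,  Δλ = 18.2285°
a = sin²(Δφ/2) + cos φ₁ cos φ₂ sin²(Δλ/2) = 0.016341
c = 2·arcsin(√a) = 0.256367 rad = 14.6888°
d = R·c = 6375 × 0.256367 = 1634.3 km

1634.3 km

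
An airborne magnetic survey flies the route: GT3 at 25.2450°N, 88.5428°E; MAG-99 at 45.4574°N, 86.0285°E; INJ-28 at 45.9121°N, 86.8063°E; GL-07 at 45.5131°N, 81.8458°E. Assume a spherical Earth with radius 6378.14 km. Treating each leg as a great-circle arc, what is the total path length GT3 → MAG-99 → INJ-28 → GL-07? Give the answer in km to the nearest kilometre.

2728 km

GT3→MAG-99: c = 0.354537 rad, d = 2261.28 km
MAG-99→INJ-28: c = 0.012366 rad, d = 78.87 km
INJ-28→GL-07: c = 0.060843 rad, d = 388.06 km
Total = 2261.28 + 78.87 + 388.06 = 2728.22 km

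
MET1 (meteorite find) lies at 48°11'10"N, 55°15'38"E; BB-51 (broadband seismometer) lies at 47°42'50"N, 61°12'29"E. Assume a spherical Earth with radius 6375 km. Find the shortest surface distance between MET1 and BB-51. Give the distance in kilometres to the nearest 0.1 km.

MET1: φ = +48.18611°, λ = +55.26056°
BB-51: φ = +47.71389°, λ = +61.20806°
Δφ = -0.4722°,  Δλ = 5.9475°
a = sin²(Δφ/2) + cos φ₁ cos φ₂ sin²(Δλ/2) = 0.001224
c = 2·arcsin(√a) = 0.069994 rad = 4.0104°
d = R·c = 6375 × 0.069994 = 446.2 km

446.2 km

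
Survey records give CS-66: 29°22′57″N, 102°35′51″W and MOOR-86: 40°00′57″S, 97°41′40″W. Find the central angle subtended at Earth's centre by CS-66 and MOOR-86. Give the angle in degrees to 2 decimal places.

CS-66: φ = +29.38250°, λ = -102.59750°
MOOR-86: φ = -40.01583°, λ = -97.69444°
Δφ = -69.3983°,  Δλ = 4.9031°
a = sin²(Δφ/2) + cos φ₁ cos φ₂ sin²(Δλ/2) = 0.325287
c = 2·arcsin(√a) = 1.213837 rad = 69.5477°

69.55°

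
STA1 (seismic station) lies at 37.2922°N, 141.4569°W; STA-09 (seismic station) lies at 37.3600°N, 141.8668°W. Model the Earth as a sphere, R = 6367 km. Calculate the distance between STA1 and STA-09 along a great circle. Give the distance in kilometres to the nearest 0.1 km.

Δφ = 0.0678°,  Δλ = -0.4099°
a = sin²(Δφ/2) + cos φ₁ cos φ₂ sin²(Δλ/2) = 0.000008
c = 2·arcsin(√a) = 0.005811 rad = 0.3329°
d = R·c = 6367 × 0.005811 = 37.0 km

37.0 km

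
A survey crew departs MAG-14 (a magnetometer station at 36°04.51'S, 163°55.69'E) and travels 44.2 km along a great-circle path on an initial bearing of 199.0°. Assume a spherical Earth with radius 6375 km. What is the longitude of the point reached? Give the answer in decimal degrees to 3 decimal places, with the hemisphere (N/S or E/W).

163.767°E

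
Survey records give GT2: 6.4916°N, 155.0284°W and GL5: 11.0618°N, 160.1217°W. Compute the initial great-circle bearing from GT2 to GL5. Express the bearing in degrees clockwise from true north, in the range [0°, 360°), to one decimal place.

312.6°

Δλ = -5.0933°
y = sin Δλ · cos φ₂ = -0.087128
x = cos φ₁ sin φ₂ − sin φ₁ cos φ₂ cos Δλ = 0.080119
θ = atan2(y, x) = -47.4000° → 312.6000° (mod 360°)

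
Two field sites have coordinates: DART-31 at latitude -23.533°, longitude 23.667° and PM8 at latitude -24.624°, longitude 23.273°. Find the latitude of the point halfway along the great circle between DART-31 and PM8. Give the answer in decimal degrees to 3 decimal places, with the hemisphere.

24.079°S

Bx = cos φ₂ cos Δλ = 0.909040,  By = cos φ₂ sin Δλ = -0.006251
φₘ = atan2(sin φ₁ + sin φ₂, √((cos φ₁ + Bx)² + By²)) = -24.07863°
λₘ = λ₁ + atan2(By, cos φ₁ + Bx) = 23.47084°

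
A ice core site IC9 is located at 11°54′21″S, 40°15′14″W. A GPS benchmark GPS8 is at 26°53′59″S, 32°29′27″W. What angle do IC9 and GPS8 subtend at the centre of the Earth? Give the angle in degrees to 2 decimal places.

16.67°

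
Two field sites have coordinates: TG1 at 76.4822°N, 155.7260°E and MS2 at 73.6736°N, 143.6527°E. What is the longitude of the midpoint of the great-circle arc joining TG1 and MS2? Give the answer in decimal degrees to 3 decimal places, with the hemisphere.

149.132°E

Bx = cos φ₂ cos Δλ = 0.274891,  By = cos φ₂ sin Δλ = -0.058798
φₘ = atan2(sin φ₁ + sin φ₂, √((cos φ₁ + Bx)² + By²)) = 75.15631°
λₘ = λ₁ + atan2(By, cos φ₁ + Bx) = 149.13199°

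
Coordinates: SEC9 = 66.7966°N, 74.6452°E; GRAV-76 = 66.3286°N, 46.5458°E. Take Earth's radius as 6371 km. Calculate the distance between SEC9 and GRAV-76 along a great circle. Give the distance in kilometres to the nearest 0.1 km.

1233.3 km

Δφ = -0.4680°,  Δλ = -28.0994°
a = sin²(Δφ/2) + cos φ₁ cos φ₂ sin²(Δλ/2) = 0.009339
c = 2·arcsin(√a) = 0.193581 rad = 11.0914°
d = R·c = 6371 × 0.193581 = 1233.3 km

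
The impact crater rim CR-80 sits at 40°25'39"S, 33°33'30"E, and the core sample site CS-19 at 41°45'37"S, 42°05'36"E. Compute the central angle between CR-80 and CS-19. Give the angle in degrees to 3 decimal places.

CR-80: φ = -40.42750°, λ = +33.55833°
CS-19: φ = -41.76028°, λ = +42.09333°
Δφ = -1.3328°,  Δλ = 8.5350°
a = sin²(Δφ/2) + cos φ₁ cos φ₂ sin²(Δλ/2) = 0.003280
c = 2·arcsin(√a) = 0.114597 rad = 6.5659°

6.566°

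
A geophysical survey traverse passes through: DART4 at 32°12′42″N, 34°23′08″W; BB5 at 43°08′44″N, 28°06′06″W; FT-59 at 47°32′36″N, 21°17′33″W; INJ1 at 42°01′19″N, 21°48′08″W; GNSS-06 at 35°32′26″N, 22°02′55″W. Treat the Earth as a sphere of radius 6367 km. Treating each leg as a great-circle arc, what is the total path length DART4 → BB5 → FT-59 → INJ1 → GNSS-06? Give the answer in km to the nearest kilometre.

DART4: φ = +32.21167°, λ = -34.38556°
BB5: φ = +43.14556°, λ = -28.10167°
FT-59: φ = +47.54333°, λ = -21.29250°
INJ1: φ = +42.02194°, λ = -21.80222°
GNSS-06: φ = +35.54056°, λ = -22.04861°
DART4→BB5: c = 0.209487 rad, d = 1333.80 km
BB5→FT-59: c = 0.113359 rad, d = 721.75 km
FT-59→INJ1: c = 0.096572 rad, d = 614.88 km
INJ1→GNSS-06: c = 0.113171 rad, d = 720.56 km
Total = 1333.80 + 721.75 + 614.88 + 720.56 = 3391.00 km

3391 km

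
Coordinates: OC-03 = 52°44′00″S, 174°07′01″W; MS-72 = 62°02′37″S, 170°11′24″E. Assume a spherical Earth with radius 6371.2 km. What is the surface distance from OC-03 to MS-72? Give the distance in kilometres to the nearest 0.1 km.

1391.5 km

OC-03: φ = -52.73333°, λ = -174.11694°
MS-72: φ = -62.04361°, λ = +170.19000°
Δφ = -9.3103°,  Δλ = -15.6931°
a = sin²(Δφ/2) + cos φ₁ cos φ₂ sin²(Δλ/2) = 0.011877
c = 2·arcsin(√a) = 0.218400 rad = 12.5134°
d = R·c = 6371.2 × 0.218400 = 1391.5 km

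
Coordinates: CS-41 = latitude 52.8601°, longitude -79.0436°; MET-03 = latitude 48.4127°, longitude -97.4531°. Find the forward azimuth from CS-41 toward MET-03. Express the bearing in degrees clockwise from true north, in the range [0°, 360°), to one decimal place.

Δλ = -18.4095°
y = sin Δλ · cos φ₂ = -0.209620
x = cos φ₁ sin φ₂ − sin φ₁ cos φ₂ cos Δλ = -0.050465
θ = atan2(y, x) = -103.5361° → 256.4639° (mod 360°)

256.5°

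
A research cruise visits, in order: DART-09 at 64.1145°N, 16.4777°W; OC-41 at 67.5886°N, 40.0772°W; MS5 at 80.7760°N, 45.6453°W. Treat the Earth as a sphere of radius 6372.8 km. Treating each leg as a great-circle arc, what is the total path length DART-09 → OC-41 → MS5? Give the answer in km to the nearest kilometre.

DART-09→OC-41: c = 0.177763 rad, d = 1132.85 km
OC-41→MS5: c = 0.231424 rad, d = 1474.82 km
Total = 1132.85 + 1474.82 = 2607.66 km

2608 km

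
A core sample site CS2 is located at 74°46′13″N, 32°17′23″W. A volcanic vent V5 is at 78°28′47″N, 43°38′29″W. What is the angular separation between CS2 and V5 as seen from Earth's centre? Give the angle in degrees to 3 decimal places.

4.528°

CS2: φ = +74.77028°, λ = -32.28972°
V5: φ = +78.47972°, λ = -43.64139°
Δφ = 3.7094°,  Δλ = -11.3517°
a = sin²(Δφ/2) + cos φ₁ cos φ₂ sin²(Δλ/2) = 0.001561
c = 2·arcsin(√a) = 0.079031 rad = 4.5282°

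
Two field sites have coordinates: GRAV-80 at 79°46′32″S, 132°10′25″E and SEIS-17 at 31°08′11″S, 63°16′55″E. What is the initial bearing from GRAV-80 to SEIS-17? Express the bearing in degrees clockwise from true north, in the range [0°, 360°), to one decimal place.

GRAV-80: φ = -79.77556°, λ = +132.17361°
SEIS-17: φ = -31.13639°, λ = +63.28194°
Δλ = -68.8917°
y = sin Δλ · cos φ₂ = -0.798506
x = cos φ₁ sin φ₂ − sin φ₁ cos φ₂ cos Δλ = 0.211573
θ = atan2(y, x) = -75.1599° → 284.8401° (mod 360°)

284.8°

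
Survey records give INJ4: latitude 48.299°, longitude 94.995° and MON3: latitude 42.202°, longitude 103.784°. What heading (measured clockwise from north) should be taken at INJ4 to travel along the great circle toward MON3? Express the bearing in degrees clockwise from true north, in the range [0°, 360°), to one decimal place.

Δλ = 8.7890°
y = sin Δλ · cos φ₂ = 0.113188
x = cos φ₁ sin φ₂ − sin φ₁ cos φ₂ cos Δλ = -0.099718
θ = atan2(y, x) = 131.3796° → 131.3796° (mod 360°)

131.4°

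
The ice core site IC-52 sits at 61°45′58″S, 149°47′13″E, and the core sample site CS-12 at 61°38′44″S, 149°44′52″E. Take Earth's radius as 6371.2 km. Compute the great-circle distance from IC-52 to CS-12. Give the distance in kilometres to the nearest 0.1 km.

13.6 km

IC-52: φ = -61.76611°, λ = +149.78694°
CS-12: φ = -61.64556°, λ = +149.74778°
Δφ = 0.1206°,  Δλ = -0.0392°
a = sin²(Δφ/2) + cos φ₁ cos φ₂ sin²(Δλ/2) = 0.000001
c = 2·arcsin(√a) = 0.002129 rad = 0.1220°
d = R·c = 6371.2 × 0.002129 = 13.6 km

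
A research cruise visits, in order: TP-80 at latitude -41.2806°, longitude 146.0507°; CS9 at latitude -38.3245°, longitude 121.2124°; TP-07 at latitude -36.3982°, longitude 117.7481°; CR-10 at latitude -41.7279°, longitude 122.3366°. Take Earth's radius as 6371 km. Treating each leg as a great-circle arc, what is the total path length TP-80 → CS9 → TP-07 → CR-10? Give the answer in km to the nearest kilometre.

3226 km

TP-80→CS9: c = 0.335839 rad, d = 2139.63 km
CS9→TP-07: c = 0.058643 rad, d = 373.62 km
TP-07→CR-10: c = 0.111850 rad, d = 712.59 km
Total = 2139.63 + 373.62 + 712.59 = 3225.84 km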